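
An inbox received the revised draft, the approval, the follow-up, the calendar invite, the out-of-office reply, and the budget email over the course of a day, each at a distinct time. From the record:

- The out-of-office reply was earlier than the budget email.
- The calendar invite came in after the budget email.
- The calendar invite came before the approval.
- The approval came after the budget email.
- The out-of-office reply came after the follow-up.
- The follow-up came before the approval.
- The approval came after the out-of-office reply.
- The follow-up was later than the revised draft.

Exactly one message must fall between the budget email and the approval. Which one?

Tracing the constraints gives the budget email → the calendar invite → the approval, so the calendar invite sits after the budget email and before the approval.
No other message is forced both after the budget email and before the approval.

the calendar invite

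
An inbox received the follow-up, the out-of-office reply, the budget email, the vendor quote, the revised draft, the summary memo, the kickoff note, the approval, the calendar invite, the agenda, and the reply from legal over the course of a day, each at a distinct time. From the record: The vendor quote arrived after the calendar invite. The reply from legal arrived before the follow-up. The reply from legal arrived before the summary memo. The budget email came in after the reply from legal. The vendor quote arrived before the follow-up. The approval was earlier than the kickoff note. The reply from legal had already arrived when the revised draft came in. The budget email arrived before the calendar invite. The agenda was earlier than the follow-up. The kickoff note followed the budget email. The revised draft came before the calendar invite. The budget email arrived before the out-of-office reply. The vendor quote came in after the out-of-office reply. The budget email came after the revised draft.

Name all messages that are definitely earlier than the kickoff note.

Directly stated before the kickoff note: the approval and the budget email.
The reply from legal reaches the kickoff note via the reply from legal → the budget email → the kickoff note.
The revised draft reaches the kickoff note via the revised draft → the budget email → the kickoff note.
No chain forces the follow-up (or any of the others) ahead of the kickoff note.

the approval, the budget email, the reply from legal, the revised draft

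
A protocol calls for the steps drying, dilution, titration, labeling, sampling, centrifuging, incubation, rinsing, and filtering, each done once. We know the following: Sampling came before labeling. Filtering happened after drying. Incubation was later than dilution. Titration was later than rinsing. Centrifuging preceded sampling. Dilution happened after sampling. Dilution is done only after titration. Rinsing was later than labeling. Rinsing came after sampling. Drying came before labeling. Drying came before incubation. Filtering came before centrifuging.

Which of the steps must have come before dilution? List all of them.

Directly stated before dilution: sampling and titration.
Centrifuging reaches dilution via centrifuging → sampling → dilution.
Drying reaches dilution via drying → labeling → rinsing → titration → dilution.
Filtering reaches dilution via filtering → centrifuging → sampling → dilution.
Likewise labeling and rinsing each reach dilution by chaining the stated constraints.

centrifuging, drying, filtering, labeling, rinsing, sampling, titration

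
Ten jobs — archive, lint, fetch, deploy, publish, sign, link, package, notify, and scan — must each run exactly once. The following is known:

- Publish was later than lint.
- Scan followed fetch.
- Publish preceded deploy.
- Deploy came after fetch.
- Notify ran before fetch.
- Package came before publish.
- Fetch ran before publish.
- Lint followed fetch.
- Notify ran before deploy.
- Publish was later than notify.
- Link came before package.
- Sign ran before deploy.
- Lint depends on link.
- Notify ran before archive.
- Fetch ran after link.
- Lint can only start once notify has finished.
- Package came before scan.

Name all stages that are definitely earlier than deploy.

fetch, link, lint, notify, package, publish, sign

Directly stated before deploy: fetch, notify, publish, and sign.
Link reaches deploy via link → fetch → deploy.
Lint reaches deploy via lint → publish → deploy.
Package reaches deploy via package → publish → deploy.
No chain forces scan (or any of the others) ahead of deploy.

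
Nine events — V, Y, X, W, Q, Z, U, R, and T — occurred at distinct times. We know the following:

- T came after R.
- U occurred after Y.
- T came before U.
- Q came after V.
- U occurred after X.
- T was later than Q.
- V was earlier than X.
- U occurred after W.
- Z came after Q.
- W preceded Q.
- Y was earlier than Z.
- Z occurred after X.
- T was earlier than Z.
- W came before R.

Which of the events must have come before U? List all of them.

Directly stated before U: T, W, X, and Y.
Q reaches U via Q → T → U.
R reaches U via R → T → U.
V reaches U via V → X → U.

Q, R, T, V, W, X, Y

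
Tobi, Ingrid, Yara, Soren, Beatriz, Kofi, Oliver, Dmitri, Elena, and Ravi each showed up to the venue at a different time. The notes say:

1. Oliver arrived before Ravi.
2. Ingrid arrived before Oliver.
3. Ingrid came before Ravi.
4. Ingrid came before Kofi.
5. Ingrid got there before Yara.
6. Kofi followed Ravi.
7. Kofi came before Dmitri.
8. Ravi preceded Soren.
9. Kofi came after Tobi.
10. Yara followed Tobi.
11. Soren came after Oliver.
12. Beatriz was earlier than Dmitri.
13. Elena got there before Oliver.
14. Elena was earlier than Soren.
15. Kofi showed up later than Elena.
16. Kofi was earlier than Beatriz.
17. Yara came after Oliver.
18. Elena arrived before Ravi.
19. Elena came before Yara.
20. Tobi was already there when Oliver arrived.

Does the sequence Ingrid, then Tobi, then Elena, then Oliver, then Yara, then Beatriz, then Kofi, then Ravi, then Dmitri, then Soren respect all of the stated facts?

The constraints require Ravi before Kofi, but in the proposed sequence Kofi appears ahead of Ravi. That one violation is enough.

no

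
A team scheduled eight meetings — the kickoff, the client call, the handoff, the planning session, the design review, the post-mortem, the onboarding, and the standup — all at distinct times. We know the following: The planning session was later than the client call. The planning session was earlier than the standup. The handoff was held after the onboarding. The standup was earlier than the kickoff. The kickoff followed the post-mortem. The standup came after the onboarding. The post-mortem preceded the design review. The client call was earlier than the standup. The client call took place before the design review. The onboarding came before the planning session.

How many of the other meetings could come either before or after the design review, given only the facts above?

Forced before the design review: the client call and the post-mortem.
That leaves the handoff, the kickoff, the onboarding, the planning session, and the standup with no forced order relative to the design review — 5.

5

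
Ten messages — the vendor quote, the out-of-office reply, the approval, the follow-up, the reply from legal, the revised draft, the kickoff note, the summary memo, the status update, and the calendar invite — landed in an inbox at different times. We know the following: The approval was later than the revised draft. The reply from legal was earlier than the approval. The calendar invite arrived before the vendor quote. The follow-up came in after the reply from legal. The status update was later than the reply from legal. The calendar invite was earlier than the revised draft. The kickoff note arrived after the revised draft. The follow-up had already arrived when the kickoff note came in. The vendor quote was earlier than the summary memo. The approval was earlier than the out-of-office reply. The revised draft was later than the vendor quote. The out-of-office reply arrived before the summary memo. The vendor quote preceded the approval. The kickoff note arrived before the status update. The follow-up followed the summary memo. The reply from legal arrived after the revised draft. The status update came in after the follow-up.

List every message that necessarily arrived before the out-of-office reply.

Directly stated before the out-of-office reply: the approval.
The calendar invite reaches the out-of-office reply via the calendar invite → the vendor quote → the approval → the out-of-office reply.
The reply from legal reaches the out-of-office reply via the reply from legal → the approval → the out-of-office reply.
The revised draft reaches the out-of-office reply via the revised draft → the approval → the out-of-office reply.
Likewise the vendor quote reaches the out-of-office reply by chaining the stated constraints.
No chain forces the follow-up (or any of the others) ahead of the out-of-office reply.

the approval, the calendar invite, the reply from legal, the revised draft, the vendor quote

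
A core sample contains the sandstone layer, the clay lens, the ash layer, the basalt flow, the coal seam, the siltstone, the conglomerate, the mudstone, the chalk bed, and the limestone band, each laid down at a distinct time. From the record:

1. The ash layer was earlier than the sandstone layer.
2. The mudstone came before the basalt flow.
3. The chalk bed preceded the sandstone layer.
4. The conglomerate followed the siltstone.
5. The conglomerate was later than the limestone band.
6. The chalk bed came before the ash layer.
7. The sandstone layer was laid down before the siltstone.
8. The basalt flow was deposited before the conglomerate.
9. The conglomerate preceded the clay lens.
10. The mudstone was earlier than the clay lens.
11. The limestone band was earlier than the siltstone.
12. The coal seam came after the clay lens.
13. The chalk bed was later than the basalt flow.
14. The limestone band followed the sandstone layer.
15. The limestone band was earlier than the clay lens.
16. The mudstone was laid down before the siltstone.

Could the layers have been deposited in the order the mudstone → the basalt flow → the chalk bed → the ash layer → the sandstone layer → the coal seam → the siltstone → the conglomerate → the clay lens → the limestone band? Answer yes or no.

The constraints require the limestone band before the clay lens, but in the proposed sequence the clay lens appears ahead of the limestone band. That one violation is enough.

no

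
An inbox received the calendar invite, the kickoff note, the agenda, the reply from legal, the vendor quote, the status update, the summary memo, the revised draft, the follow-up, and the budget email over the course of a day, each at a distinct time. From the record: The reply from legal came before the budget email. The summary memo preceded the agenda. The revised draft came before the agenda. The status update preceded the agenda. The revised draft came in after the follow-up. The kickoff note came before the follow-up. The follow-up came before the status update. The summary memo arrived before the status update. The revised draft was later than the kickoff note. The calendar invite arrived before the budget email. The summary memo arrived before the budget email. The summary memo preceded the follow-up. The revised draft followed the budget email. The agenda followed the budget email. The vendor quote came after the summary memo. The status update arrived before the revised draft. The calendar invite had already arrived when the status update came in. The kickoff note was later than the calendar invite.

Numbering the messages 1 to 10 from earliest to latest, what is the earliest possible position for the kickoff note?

2

The calendar invite must come before the kickoff note — 1 forced predecessor.
Nothing else is forced ahead of the kickoff note, so its earliest slot is position 1 + 1 = 2.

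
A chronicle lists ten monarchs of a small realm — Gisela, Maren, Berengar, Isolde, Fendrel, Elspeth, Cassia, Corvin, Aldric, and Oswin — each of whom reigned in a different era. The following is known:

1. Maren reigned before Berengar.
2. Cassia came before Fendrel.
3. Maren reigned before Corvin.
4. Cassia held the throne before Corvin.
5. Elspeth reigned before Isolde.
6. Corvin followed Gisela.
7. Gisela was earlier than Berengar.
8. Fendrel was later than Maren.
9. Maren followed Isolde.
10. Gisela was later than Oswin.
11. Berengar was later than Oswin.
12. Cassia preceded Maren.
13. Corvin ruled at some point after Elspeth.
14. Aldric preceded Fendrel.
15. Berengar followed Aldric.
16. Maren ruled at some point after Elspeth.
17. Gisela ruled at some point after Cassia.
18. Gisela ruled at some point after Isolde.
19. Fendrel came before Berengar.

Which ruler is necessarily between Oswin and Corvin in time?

Tracing the constraints gives Oswin → Gisela → Corvin, so Gisela sits after Oswin and before Corvin.
No other ruler is forced both after Oswin and before Corvin.

Gisela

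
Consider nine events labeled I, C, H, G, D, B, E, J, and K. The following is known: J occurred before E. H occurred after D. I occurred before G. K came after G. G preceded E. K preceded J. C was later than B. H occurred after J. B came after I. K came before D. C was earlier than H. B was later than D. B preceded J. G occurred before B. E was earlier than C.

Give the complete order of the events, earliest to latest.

I, G, K, D, B, J, E, C, H

The constraints fix every adjacent pair, so only one ordering works:
I → G → K → D → B → J → E → C → H.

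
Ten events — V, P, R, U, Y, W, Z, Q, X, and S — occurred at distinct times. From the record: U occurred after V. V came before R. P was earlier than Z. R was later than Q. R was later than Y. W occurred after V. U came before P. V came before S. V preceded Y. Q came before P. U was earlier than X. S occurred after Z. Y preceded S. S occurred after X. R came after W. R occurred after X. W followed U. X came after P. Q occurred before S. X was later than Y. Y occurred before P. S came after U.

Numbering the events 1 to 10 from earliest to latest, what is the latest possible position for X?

X must come before R and S — 2 events forced after it.
Everything else can be placed before X in some valid order, so X can sit as late as position 10 − 2 = 8.

8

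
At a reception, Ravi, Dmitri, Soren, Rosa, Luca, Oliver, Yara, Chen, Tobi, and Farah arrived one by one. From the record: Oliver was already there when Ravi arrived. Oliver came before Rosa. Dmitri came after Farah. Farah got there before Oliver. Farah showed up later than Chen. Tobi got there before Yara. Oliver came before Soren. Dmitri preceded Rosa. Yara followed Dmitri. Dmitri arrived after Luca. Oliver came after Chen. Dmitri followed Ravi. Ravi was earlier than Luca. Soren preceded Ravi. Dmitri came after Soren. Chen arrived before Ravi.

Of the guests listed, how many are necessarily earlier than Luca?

5

Directly stated before Luca: Ravi.
Chen reaches Luca via Chen → Ravi → Luca.
Farah reaches Luca via Farah → Oliver → Ravi → Luca.
Oliver reaches Luca via Oliver → Ravi → Luca.
Likewise Soren reaches Luca by chaining the stated constraints.
No chain forces Rosa (or any of the others) ahead of Luca.
That's Chen, Farah, Oliver, Ravi, and Soren — 5 in all.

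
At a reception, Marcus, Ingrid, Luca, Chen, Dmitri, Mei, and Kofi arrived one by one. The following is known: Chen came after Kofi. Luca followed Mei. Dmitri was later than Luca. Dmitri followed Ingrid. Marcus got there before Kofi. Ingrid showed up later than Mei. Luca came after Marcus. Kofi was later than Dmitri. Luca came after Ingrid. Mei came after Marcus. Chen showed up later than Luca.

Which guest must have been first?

Marcus has a chain of constraints placing them before every other guest, so Marcus must be first.

Marcus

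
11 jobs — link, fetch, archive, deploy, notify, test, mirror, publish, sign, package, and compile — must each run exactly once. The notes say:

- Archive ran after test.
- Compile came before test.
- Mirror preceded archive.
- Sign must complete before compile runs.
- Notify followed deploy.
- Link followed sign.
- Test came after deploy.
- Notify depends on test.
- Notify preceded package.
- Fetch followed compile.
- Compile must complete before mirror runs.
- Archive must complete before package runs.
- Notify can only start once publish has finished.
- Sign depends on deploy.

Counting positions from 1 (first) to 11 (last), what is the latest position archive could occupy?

Archive must come before package — 1 stage forced after it.
Everything else can be placed before archive in some valid order, so archive can sit as late as position 11 − 1 = 10.

10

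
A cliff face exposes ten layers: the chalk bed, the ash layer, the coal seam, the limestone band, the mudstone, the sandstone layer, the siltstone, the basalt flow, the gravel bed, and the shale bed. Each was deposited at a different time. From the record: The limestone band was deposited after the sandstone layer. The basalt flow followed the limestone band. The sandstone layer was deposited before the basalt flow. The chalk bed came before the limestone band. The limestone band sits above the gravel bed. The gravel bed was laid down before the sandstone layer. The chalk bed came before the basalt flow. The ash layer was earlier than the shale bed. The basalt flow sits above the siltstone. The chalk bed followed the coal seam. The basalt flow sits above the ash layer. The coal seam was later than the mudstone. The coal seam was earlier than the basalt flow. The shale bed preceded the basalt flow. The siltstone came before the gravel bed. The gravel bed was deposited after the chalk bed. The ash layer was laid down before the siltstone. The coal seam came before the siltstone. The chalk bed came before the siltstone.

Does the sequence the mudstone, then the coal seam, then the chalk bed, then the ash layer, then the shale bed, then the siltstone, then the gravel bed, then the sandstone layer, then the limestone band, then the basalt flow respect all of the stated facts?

Check each stated constraint against the proposed order — e.g. the chalk bed is ahead of the basalt flow; the coal seam is ahead of the basalt flow. Every pair is in the required order; nothing is violated.

yes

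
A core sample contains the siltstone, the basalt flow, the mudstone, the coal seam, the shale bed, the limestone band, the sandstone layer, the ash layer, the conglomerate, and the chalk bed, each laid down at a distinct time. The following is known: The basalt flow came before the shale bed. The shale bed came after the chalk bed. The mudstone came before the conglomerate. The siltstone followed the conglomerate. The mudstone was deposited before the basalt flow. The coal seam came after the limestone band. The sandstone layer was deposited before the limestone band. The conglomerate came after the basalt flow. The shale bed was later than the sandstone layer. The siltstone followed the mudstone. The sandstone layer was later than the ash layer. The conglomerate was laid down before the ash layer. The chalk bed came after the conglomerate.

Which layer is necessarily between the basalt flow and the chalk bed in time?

the conglomerate

Tracing the constraints gives the basalt flow → the conglomerate → the chalk bed, so the conglomerate sits after the basalt flow and before the chalk bed.
No other layer is forced both after the basalt flow and before the chalk bed.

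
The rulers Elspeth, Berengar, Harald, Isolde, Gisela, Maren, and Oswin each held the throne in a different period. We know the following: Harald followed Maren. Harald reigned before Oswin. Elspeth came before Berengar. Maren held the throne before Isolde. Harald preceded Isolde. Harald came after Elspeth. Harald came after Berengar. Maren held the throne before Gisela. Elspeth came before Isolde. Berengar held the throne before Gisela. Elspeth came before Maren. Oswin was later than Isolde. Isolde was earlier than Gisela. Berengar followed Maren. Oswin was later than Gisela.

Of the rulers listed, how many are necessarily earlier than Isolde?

4

Directly stated before Isolde: Elspeth, Harald, and Maren.
Berengar reaches Isolde via Berengar → Harald → Isolde.
No chain forces Oswin (or any of the others) ahead of Isolde.
That's Berengar, Elspeth, Harald, and Maren — 4 in all.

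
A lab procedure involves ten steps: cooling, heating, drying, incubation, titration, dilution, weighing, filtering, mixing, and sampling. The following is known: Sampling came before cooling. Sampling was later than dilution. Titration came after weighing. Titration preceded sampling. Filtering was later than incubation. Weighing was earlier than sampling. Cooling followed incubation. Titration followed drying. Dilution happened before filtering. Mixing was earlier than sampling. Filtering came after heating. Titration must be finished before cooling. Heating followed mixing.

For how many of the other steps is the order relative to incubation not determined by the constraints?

Forced after incubation: cooling and filtering.
That leaves dilution, drying, heating, mixing, sampling, titration, and weighing with no forced order relative to incubation — 7.

7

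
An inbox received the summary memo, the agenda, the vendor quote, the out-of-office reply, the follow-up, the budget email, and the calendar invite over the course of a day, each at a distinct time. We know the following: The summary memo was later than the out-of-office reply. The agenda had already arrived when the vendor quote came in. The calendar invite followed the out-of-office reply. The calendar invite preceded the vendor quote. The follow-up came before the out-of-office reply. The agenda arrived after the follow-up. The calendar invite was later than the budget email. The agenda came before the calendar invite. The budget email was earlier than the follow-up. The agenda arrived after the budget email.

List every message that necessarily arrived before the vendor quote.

Directly stated before the vendor quote: the agenda and the calendar invite.
The budget email reaches the vendor quote via the budget email → the agenda → the vendor quote.
The follow-up reaches the vendor quote via the follow-up → the agenda → the vendor quote.
The out-of-office reply reaches the vendor quote via the out-of-office reply → the calendar invite → the vendor quote.
No chain forces the summary memo ahead of the vendor quote.

the agenda, the budget email, the calendar invite, the follow-up, the out-of-office reply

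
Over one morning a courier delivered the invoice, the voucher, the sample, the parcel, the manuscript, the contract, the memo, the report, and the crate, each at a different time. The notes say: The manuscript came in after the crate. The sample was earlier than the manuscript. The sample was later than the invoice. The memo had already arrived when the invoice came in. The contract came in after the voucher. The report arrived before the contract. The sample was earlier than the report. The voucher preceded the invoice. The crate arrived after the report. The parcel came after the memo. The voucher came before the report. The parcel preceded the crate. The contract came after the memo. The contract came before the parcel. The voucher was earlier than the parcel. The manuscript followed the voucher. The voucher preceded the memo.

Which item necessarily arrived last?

Every other item has a chain of constraints placing it before the manuscript, so the manuscript is last.

the manuscript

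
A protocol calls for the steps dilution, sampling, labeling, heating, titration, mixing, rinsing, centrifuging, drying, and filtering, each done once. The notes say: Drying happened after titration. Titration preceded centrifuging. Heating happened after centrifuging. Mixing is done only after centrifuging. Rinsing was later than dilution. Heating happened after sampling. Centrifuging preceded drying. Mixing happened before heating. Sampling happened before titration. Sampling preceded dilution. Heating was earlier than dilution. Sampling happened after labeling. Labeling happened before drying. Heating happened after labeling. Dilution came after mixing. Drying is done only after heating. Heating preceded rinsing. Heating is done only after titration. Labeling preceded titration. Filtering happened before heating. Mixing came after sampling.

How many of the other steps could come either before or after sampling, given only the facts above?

1

Forced before sampling: labeling; forced after sampling: centrifuging, dilution, drying, heating, mixing, rinsing, and titration.
That leaves filtering with no forced order relative to sampling — 1.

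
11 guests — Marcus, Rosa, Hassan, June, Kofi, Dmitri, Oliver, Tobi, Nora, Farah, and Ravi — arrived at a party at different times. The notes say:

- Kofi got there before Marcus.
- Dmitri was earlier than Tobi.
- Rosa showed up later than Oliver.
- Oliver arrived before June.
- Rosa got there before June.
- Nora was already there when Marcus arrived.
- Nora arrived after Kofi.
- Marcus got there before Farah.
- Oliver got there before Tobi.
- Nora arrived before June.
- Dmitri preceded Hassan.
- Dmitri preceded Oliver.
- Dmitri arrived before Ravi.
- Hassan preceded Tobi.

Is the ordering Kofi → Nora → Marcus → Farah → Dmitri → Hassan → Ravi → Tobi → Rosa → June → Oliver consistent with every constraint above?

The constraints require Oliver before June, but in the proposed sequence June appears ahead of Oliver. That one violation is enough.

no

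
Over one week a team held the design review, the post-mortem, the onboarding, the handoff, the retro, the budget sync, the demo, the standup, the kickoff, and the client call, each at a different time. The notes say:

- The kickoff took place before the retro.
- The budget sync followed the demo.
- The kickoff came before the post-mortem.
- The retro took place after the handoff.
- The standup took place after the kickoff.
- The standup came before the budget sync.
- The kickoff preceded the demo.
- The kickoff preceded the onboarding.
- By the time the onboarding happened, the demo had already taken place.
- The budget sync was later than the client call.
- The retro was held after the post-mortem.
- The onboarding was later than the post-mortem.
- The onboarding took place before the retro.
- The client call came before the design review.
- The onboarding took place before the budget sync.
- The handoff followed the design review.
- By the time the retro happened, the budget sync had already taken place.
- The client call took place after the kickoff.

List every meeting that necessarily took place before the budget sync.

Directly stated before the budget sync: the client call, the demo, the onboarding, and the standup.
The kickoff reaches the budget sync via the kickoff → the onboarding → the budget sync.
The post-mortem reaches the budget sync via the post-mortem → the onboarding → the budget sync.

the client call, the demo, the kickoff, the onboarding, the post-mortem, the standup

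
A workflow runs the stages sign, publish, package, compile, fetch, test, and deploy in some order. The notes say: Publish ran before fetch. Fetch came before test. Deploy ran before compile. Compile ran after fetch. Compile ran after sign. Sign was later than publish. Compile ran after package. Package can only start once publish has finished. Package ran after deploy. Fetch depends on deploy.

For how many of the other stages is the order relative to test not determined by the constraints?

3

Forced before test: deploy, fetch, and publish.
That leaves compile, package, and sign with no forced order relative to test — 3.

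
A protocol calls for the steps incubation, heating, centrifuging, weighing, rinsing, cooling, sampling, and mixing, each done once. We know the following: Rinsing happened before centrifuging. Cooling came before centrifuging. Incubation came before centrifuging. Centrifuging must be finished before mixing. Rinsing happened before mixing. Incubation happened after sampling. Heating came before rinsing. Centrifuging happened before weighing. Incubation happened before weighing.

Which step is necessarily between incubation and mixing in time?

Tracing the constraints gives incubation → centrifuging → mixing, so centrifuging sits after incubation and before mixing.
No other step is forced both after incubation and before mixing.

centrifuging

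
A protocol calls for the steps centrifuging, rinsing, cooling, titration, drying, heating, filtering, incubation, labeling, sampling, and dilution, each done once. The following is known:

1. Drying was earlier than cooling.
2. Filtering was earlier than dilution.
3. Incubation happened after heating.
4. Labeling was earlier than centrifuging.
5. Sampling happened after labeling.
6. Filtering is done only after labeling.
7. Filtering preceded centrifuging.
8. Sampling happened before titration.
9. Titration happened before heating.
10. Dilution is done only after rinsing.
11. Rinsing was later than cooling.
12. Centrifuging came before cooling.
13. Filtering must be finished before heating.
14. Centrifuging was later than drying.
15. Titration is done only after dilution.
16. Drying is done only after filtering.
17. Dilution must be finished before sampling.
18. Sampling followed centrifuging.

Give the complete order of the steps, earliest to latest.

labeling, filtering, drying, centrifuging, cooling, rinsing, dilution, sampling, titration, heating, incubation

The constraints fix every adjacent pair, so only one ordering works:
labeling → filtering → drying → centrifuging → cooling → rinsing → dilution → sampling → titration → heating → incubation.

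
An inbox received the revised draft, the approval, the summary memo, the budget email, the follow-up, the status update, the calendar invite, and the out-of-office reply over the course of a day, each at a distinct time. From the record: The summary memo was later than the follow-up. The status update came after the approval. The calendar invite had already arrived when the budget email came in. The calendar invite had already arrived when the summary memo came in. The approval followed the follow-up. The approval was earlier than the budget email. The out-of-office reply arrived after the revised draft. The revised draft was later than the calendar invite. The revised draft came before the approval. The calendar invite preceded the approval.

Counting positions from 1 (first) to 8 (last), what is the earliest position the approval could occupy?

4

The calendar invite, the follow-up, and the revised draft must all come before the approval — 3 forced predecessors.
Nothing else is forced ahead of the approval, so its earliest slot is position 3 + 1 = 4.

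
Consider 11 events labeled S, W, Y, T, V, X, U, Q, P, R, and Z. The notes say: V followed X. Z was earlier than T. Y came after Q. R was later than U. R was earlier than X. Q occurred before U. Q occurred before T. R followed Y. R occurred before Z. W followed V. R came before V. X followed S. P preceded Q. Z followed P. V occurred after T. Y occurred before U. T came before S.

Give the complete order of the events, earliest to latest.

P, Q, Y, U, R, Z, T, S, X, V, W

The constraints fix every adjacent pair, so only one ordering works:
P → Q → Y → U → R → Z → T → S → X → V → W.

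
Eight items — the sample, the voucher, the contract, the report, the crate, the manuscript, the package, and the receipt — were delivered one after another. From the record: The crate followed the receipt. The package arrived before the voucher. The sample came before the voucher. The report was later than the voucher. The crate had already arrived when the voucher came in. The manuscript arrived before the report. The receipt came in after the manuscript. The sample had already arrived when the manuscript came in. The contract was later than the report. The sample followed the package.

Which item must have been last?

Every other item has a chain of constraints placing it before the contract, so the contract is last.

the contract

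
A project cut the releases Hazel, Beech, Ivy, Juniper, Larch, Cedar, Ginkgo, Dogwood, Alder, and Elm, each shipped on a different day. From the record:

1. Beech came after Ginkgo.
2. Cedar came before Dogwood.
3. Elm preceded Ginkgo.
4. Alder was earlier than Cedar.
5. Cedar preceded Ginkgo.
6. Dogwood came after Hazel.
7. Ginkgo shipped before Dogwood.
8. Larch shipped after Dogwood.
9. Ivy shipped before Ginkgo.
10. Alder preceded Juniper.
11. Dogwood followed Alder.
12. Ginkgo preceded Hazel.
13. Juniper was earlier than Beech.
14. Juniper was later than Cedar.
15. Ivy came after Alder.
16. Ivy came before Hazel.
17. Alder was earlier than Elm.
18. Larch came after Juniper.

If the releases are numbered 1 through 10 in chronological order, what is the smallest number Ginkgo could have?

5

Alder, Cedar, Elm, and Ivy must all come before Ginkgo — 4 forced predecessors.
Nothing else is forced ahead of Ginkgo, so its earliest slot is position 4 + 1 = 5.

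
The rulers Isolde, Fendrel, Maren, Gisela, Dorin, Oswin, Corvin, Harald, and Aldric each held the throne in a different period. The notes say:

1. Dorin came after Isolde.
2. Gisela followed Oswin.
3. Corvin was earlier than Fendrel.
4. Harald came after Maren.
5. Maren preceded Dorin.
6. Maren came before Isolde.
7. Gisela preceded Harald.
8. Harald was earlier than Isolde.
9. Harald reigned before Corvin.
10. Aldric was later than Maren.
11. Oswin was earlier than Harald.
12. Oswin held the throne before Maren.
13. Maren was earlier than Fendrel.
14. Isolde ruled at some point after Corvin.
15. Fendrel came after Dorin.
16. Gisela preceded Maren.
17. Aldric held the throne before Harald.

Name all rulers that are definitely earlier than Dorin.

Directly stated before Dorin: Isolde and Maren.
Aldric reaches Dorin via Aldric → Harald → Isolde → Dorin.
Corvin reaches Dorin via Corvin → Isolde → Dorin.
Gisela reaches Dorin via Gisela → Maren → Dorin.
Likewise Harald and Oswin each reach Dorin by chaining the stated constraints.
No chain forces Fendrel ahead of Dorin.

Aldric, Corvin, Gisela, Harald, Isolde, Maren, Oswin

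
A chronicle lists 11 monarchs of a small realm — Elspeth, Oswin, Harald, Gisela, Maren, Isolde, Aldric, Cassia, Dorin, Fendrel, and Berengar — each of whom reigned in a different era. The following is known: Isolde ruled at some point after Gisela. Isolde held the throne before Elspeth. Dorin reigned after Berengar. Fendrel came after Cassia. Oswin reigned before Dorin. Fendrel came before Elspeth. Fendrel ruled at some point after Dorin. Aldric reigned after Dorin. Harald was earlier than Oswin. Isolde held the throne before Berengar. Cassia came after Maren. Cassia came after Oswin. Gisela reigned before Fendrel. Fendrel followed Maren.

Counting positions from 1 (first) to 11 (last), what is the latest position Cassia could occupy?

9

Cassia must come before Elspeth and Fendrel — 2 rulers forced after them.
Everything else can be placed before Cassia in some valid order, so Cassia can sit as late as position 11 − 2 = 9.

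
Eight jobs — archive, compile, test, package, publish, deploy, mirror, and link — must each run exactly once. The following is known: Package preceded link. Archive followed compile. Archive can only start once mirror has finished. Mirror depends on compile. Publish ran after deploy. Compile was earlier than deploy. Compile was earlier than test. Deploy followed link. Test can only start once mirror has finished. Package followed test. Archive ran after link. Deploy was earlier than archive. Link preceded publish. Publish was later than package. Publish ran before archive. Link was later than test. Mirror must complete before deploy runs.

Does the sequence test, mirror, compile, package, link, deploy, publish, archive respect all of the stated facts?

The constraints require compile before mirror, but in the proposed sequence mirror appears ahead of compile. That one violation is enough.

no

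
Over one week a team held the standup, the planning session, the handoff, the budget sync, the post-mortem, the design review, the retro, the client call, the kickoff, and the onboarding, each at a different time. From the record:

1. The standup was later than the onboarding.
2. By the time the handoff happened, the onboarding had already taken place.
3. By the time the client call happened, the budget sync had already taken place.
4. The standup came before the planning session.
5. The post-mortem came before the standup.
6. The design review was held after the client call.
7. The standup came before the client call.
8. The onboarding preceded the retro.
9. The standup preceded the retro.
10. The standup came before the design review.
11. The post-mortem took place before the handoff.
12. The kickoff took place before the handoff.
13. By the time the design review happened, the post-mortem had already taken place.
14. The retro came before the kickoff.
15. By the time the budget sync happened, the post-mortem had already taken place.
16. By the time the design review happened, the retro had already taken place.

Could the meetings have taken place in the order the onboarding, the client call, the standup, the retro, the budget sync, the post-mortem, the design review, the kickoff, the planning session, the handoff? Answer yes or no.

no

The constraints require the post-mortem before the standup, but in the proposed sequence the standup appears ahead of the post-mortem. That one violation is enough.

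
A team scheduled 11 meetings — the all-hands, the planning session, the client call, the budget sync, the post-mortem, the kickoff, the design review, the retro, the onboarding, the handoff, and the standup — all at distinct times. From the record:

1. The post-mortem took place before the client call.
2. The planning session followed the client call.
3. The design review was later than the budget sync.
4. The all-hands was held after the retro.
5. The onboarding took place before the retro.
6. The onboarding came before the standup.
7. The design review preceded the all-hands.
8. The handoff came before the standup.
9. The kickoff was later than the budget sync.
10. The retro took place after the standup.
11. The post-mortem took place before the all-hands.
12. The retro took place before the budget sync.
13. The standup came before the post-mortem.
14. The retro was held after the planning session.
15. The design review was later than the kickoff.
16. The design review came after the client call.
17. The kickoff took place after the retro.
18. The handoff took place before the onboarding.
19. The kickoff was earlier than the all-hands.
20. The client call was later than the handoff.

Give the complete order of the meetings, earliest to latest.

The constraints fix every adjacent pair, so only one ordering works:
the handoff → the onboarding → the standup → the post-mortem → the client call → the planning session → the retro → the budget sync → the kickoff → the design review → the all-hands.

the handoff, the onboarding, the standup, the post-mortem, the client call, the planning session, the retro, the budget sync, the kickoff, the design review, the all-hands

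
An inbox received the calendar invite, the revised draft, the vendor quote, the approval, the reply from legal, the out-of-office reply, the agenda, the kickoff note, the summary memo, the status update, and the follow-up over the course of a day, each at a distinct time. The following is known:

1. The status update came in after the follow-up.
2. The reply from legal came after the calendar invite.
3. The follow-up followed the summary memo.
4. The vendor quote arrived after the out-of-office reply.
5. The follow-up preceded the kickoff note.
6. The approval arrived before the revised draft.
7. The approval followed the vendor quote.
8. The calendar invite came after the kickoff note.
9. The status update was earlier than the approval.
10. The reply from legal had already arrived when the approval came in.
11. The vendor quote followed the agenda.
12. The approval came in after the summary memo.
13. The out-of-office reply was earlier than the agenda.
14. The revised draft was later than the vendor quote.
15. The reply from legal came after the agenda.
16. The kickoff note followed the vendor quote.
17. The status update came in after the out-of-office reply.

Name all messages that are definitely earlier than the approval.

the agenda, the calendar invite, the follow-up, the kickoff note, the out-of-office reply, the reply from legal, the status update, the summary memo, the vendor quote

Directly stated before the approval: the reply from legal, the status update, the summary memo, and the vendor quote.
The agenda reaches the approval via the agenda → the reply from legal → the approval.
The calendar invite reaches the approval via the calendar invite → the reply from legal → the approval.
The follow-up reaches the approval via the follow-up → the status update → the approval.
Likewise the kickoff note and the out-of-office reply each reach the approval by chaining the stated constraints.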